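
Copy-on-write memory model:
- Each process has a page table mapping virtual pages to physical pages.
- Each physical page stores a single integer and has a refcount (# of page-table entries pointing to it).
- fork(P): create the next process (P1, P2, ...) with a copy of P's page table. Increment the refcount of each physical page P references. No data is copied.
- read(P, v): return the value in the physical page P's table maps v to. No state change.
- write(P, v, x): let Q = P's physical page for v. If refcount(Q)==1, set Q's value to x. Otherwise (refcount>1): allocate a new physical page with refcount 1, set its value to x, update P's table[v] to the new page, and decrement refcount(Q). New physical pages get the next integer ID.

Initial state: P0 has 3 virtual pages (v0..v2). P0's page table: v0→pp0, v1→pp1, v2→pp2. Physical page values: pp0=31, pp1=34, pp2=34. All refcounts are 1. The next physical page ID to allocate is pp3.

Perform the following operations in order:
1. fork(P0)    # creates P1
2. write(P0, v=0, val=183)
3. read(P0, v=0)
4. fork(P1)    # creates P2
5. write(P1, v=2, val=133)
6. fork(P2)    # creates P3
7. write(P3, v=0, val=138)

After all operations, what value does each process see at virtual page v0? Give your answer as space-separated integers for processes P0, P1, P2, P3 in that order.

Answer: 183 31 31 138

Derivation:
Op 1: fork(P0) -> P1. 3 ppages; refcounts: pp0:2 pp1:2 pp2:2
Op 2: write(P0, v0, 183). refcount(pp0)=2>1 -> COPY to pp3. 4 ppages; refcounts: pp0:1 pp1:2 pp2:2 pp3:1
Op 3: read(P0, v0) -> 183. No state change.
Op 4: fork(P1) -> P2. 4 ppages; refcounts: pp0:2 pp1:3 pp2:3 pp3:1
Op 5: write(P1, v2, 133). refcount(pp2)=3>1 -> COPY to pp4. 5 ppages; refcounts: pp0:2 pp1:3 pp2:2 pp3:1 pp4:1
Op 6: fork(P2) -> P3. 5 ppages; refcounts: pp0:3 pp1:4 pp2:3 pp3:1 pp4:1
Op 7: write(P3, v0, 138). refcount(pp0)=3>1 -> COPY to pp5. 6 ppages; refcounts: pp0:2 pp1:4 pp2:3 pp3:1 pp4:1 pp5:1
P0: v0 -> pp3 = 183
P1: v0 -> pp0 = 31
P2: v0 -> pp0 = 31
P3: v0 -> pp5 = 138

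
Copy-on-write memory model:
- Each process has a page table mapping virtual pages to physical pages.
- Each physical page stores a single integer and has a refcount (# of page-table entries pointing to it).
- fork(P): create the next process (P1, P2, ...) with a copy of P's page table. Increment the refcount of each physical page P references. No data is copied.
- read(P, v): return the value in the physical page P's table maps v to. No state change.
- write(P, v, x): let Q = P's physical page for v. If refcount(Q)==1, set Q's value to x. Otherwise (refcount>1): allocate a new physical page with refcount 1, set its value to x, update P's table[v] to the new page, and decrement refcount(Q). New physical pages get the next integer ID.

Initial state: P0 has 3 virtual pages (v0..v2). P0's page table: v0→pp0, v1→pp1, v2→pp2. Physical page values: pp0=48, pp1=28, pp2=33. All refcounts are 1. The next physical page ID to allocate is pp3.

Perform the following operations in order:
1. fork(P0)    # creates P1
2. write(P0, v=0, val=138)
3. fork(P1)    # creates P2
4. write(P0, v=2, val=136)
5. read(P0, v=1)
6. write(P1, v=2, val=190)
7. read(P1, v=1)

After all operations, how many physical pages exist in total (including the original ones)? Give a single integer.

Op 1: fork(P0) -> P1. 3 ppages; refcounts: pp0:2 pp1:2 pp2:2
Op 2: write(P0, v0, 138). refcount(pp0)=2>1 -> COPY to pp3. 4 ppages; refcounts: pp0:1 pp1:2 pp2:2 pp3:1
Op 3: fork(P1) -> P2. 4 ppages; refcounts: pp0:2 pp1:3 pp2:3 pp3:1
Op 4: write(P0, v2, 136). refcount(pp2)=3>1 -> COPY to pp4. 5 ppages; refcounts: pp0:2 pp1:3 pp2:2 pp3:1 pp4:1
Op 5: read(P0, v1) -> 28. No state change.
Op 6: write(P1, v2, 190). refcount(pp2)=2>1 -> COPY to pp5. 6 ppages; refcounts: pp0:2 pp1:3 pp2:1 pp3:1 pp4:1 pp5:1
Op 7: read(P1, v1) -> 28. No state change.

Answer: 6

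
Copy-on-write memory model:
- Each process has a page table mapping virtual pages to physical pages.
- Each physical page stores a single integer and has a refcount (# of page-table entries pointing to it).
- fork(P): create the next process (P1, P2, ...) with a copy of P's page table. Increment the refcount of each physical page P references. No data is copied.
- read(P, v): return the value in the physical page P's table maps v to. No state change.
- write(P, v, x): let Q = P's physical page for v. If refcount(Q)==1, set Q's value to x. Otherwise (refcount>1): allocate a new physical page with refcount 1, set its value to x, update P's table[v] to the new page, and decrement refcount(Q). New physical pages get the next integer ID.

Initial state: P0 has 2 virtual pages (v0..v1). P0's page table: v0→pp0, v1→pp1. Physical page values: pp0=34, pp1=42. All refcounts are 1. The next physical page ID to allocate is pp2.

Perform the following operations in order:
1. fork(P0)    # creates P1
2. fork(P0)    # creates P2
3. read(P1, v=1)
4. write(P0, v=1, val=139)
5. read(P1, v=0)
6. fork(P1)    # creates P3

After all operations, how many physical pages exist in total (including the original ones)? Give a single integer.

Answer: 3

Derivation:
Op 1: fork(P0) -> P1. 2 ppages; refcounts: pp0:2 pp1:2
Op 2: fork(P0) -> P2. 2 ppages; refcounts: pp0:3 pp1:3
Op 3: read(P1, v1) -> 42. No state change.
Op 4: write(P0, v1, 139). refcount(pp1)=3>1 -> COPY to pp2. 3 ppages; refcounts: pp0:3 pp1:2 pp2:1
Op 5: read(P1, v0) -> 34. No state change.
Op 6: fork(P1) -> P3. 3 ppages; refcounts: pp0:4 pp1:3 pp2:1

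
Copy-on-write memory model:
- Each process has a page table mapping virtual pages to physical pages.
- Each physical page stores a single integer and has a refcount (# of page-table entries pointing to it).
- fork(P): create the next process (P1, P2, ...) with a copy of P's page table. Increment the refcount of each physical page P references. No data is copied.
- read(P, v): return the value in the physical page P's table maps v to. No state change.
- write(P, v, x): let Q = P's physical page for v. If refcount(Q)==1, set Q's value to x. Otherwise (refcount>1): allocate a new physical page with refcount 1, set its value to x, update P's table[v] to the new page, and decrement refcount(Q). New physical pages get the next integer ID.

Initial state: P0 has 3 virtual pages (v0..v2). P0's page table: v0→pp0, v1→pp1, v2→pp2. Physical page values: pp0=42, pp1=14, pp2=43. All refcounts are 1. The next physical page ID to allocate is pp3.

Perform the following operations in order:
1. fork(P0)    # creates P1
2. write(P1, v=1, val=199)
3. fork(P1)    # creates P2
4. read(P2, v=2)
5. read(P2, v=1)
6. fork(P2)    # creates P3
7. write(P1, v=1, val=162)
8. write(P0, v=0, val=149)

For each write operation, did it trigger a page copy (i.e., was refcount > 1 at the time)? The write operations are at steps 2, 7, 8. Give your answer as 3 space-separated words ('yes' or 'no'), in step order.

Op 1: fork(P0) -> P1. 3 ppages; refcounts: pp0:2 pp1:2 pp2:2
Op 2: write(P1, v1, 199). refcount(pp1)=2>1 -> COPY to pp3. 4 ppages; refcounts: pp0:2 pp1:1 pp2:2 pp3:1
Op 3: fork(P1) -> P2. 4 ppages; refcounts: pp0:3 pp1:1 pp2:3 pp3:2
Op 4: read(P2, v2) -> 43. No state change.
Op 5: read(P2, v1) -> 199. No state change.
Op 6: fork(P2) -> P3. 4 ppages; refcounts: pp0:4 pp1:1 pp2:4 pp3:3
Op 7: write(P1, v1, 162). refcount(pp3)=3>1 -> COPY to pp4. 5 ppages; refcounts: pp0:4 pp1:1 pp2:4 pp3:2 pp4:1
Op 8: write(P0, v0, 149). refcount(pp0)=4>1 -> COPY to pp5. 6 ppages; refcounts: pp0:3 pp1:1 pp2:4 pp3:2 pp4:1 pp5:1

yes yes yes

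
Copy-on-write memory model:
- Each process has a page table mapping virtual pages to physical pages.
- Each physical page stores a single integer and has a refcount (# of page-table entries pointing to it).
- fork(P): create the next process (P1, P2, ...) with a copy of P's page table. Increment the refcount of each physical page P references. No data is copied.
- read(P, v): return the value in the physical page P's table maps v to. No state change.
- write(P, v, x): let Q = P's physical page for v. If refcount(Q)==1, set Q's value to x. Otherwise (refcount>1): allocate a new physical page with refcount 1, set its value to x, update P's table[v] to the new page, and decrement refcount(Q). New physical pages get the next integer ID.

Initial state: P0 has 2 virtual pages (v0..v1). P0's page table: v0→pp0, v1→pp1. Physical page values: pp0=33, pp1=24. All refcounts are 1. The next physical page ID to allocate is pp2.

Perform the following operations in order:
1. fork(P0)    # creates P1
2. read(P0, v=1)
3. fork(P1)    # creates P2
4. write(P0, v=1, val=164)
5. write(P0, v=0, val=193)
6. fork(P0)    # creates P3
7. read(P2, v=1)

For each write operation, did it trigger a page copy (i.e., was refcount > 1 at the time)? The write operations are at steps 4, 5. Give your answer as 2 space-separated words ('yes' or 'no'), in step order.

Op 1: fork(P0) -> P1. 2 ppages; refcounts: pp0:2 pp1:2
Op 2: read(P0, v1) -> 24. No state change.
Op 3: fork(P1) -> P2. 2 ppages; refcounts: pp0:3 pp1:3
Op 4: write(P0, v1, 164). refcount(pp1)=3>1 -> COPY to pp2. 3 ppages; refcounts: pp0:3 pp1:2 pp2:1
Op 5: write(P0, v0, 193). refcount(pp0)=3>1 -> COPY to pp3. 4 ppages; refcounts: pp0:2 pp1:2 pp2:1 pp3:1
Op 6: fork(P0) -> P3. 4 ppages; refcounts: pp0:2 pp1:2 pp2:2 pp3:2
Op 7: read(P2, v1) -> 24. No state change.

yes yes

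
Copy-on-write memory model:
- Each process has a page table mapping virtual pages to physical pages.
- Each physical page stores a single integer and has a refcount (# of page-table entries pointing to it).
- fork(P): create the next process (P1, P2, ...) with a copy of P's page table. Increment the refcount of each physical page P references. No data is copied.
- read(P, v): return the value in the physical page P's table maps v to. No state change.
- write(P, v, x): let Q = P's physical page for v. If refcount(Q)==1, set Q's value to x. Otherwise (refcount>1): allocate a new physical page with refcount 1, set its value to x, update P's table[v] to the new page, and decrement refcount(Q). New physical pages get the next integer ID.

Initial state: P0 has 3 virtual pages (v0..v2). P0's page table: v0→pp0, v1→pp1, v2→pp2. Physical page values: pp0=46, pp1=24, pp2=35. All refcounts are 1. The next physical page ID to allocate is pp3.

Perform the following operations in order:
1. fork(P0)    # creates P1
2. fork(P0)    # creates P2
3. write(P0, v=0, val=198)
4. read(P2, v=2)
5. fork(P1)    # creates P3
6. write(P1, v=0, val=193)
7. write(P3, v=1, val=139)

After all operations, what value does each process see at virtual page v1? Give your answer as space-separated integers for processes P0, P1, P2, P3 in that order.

Op 1: fork(P0) -> P1. 3 ppages; refcounts: pp0:2 pp1:2 pp2:2
Op 2: fork(P0) -> P2. 3 ppages; refcounts: pp0:3 pp1:3 pp2:3
Op 3: write(P0, v0, 198). refcount(pp0)=3>1 -> COPY to pp3. 4 ppages; refcounts: pp0:2 pp1:3 pp2:3 pp3:1
Op 4: read(P2, v2) -> 35. No state change.
Op 5: fork(P1) -> P3. 4 ppages; refcounts: pp0:3 pp1:4 pp2:4 pp3:1
Op 6: write(P1, v0, 193). refcount(pp0)=3>1 -> COPY to pp4. 5 ppages; refcounts: pp0:2 pp1:4 pp2:4 pp3:1 pp4:1
Op 7: write(P3, v1, 139). refcount(pp1)=4>1 -> COPY to pp5. 6 ppages; refcounts: pp0:2 pp1:3 pp2:4 pp3:1 pp4:1 pp5:1
P0: v1 -> pp1 = 24
P1: v1 -> pp1 = 24
P2: v1 -> pp1 = 24
P3: v1 -> pp5 = 139

Answer: 24 24 24 139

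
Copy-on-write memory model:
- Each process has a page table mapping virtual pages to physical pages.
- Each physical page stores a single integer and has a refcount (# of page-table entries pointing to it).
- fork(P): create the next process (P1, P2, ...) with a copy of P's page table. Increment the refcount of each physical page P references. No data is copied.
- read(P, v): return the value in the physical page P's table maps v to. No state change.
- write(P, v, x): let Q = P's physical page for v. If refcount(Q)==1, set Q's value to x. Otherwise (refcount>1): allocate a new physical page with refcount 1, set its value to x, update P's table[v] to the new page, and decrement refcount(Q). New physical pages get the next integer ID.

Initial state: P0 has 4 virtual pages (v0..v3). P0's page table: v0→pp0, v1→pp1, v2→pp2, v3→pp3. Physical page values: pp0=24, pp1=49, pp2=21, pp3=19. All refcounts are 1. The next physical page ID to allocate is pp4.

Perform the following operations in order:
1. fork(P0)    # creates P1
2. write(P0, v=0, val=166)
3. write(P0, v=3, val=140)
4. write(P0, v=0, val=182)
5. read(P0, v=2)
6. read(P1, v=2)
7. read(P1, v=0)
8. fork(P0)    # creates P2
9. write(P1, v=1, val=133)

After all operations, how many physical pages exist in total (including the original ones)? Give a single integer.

Answer: 7

Derivation:
Op 1: fork(P0) -> P1. 4 ppages; refcounts: pp0:2 pp1:2 pp2:2 pp3:2
Op 2: write(P0, v0, 166). refcount(pp0)=2>1 -> COPY to pp4. 5 ppages; refcounts: pp0:1 pp1:2 pp2:2 pp3:2 pp4:1
Op 3: write(P0, v3, 140). refcount(pp3)=2>1 -> COPY to pp5. 6 ppages; refcounts: pp0:1 pp1:2 pp2:2 pp3:1 pp4:1 pp5:1
Op 4: write(P0, v0, 182). refcount(pp4)=1 -> write in place. 6 ppages; refcounts: pp0:1 pp1:2 pp2:2 pp3:1 pp4:1 pp5:1
Op 5: read(P0, v2) -> 21. No state change.
Op 6: read(P1, v2) -> 21. No state change.
Op 7: read(P1, v0) -> 24. No state change.
Op 8: fork(P0) -> P2. 6 ppages; refcounts: pp0:1 pp1:3 pp2:3 pp3:1 pp4:2 pp5:2
Op 9: write(P1, v1, 133). refcount(pp1)=3>1 -> COPY to pp6. 7 ppages; refcounts: pp0:1 pp1:2 pp2:3 pp3:1 pp4:2 pp5:2 pp6:1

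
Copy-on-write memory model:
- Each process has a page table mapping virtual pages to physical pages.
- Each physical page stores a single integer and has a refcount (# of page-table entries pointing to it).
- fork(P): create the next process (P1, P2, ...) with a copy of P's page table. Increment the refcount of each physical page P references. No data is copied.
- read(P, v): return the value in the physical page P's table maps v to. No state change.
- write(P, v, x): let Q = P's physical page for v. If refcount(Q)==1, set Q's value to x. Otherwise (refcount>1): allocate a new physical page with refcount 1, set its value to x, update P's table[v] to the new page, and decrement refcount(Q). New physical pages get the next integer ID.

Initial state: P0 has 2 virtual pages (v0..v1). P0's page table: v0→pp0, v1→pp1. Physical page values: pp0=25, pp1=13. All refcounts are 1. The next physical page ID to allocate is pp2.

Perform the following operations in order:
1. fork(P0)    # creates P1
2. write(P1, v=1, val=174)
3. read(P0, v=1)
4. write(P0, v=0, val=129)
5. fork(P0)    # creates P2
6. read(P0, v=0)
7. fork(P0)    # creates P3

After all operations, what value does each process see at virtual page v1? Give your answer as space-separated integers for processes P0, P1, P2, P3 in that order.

Op 1: fork(P0) -> P1. 2 ppages; refcounts: pp0:2 pp1:2
Op 2: write(P1, v1, 174). refcount(pp1)=2>1 -> COPY to pp2. 3 ppages; refcounts: pp0:2 pp1:1 pp2:1
Op 3: read(P0, v1) -> 13. No state change.
Op 4: write(P0, v0, 129). refcount(pp0)=2>1 -> COPY to pp3. 4 ppages; refcounts: pp0:1 pp1:1 pp2:1 pp3:1
Op 5: fork(P0) -> P2. 4 ppages; refcounts: pp0:1 pp1:2 pp2:1 pp3:2
Op 6: read(P0, v0) -> 129. No state change.
Op 7: fork(P0) -> P3. 4 ppages; refcounts: pp0:1 pp1:3 pp2:1 pp3:3
P0: v1 -> pp1 = 13
P1: v1 -> pp2 = 174
P2: v1 -> pp1 = 13
P3: v1 -> pp1 = 13

Answer: 13 174 13 13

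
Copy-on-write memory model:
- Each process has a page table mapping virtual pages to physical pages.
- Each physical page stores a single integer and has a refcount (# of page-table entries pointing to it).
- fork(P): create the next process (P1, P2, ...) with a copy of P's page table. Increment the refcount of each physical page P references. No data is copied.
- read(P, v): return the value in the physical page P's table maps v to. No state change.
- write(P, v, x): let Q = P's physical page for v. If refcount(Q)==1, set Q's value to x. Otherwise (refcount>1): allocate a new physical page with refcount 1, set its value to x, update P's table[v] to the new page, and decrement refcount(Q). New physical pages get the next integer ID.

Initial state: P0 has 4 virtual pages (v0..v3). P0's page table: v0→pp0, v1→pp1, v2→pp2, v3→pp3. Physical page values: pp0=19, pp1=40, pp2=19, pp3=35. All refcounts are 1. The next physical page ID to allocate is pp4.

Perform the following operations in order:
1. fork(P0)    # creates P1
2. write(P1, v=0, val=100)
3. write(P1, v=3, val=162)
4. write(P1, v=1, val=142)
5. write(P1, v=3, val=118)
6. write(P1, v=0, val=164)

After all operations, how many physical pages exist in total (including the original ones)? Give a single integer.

Answer: 7

Derivation:
Op 1: fork(P0) -> P1. 4 ppages; refcounts: pp0:2 pp1:2 pp2:2 pp3:2
Op 2: write(P1, v0, 100). refcount(pp0)=2>1 -> COPY to pp4. 5 ppages; refcounts: pp0:1 pp1:2 pp2:2 pp3:2 pp4:1
Op 3: write(P1, v3, 162). refcount(pp3)=2>1 -> COPY to pp5. 6 ppages; refcounts: pp0:1 pp1:2 pp2:2 pp3:1 pp4:1 pp5:1
Op 4: write(P1, v1, 142). refcount(pp1)=2>1 -> COPY to pp6. 7 ppages; refcounts: pp0:1 pp1:1 pp2:2 pp3:1 pp4:1 pp5:1 pp6:1
Op 5: write(P1, v3, 118). refcount(pp5)=1 -> write in place. 7 ppages; refcounts: pp0:1 pp1:1 pp2:2 pp3:1 pp4:1 pp5:1 pp6:1
Op 6: write(P1, v0, 164). refcount(pp4)=1 -> write in place. 7 ppages; refcounts: pp0:1 pp1:1 pp2:2 pp3:1 pp4:1 pp5:1 pp6:1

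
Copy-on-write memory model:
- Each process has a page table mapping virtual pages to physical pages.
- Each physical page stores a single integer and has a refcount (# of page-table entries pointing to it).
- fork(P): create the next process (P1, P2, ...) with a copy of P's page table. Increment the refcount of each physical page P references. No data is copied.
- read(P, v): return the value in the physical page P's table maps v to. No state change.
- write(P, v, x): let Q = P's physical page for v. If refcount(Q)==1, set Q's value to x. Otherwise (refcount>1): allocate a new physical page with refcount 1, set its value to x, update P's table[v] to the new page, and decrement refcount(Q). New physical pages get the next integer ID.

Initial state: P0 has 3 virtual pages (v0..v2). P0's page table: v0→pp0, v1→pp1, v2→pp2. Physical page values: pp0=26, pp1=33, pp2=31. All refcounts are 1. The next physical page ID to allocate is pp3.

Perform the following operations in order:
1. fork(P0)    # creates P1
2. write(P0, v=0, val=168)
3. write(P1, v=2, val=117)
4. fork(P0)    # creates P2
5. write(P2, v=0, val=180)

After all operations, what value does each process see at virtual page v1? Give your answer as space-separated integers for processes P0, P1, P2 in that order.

Answer: 33 33 33

Derivation:
Op 1: fork(P0) -> P1. 3 ppages; refcounts: pp0:2 pp1:2 pp2:2
Op 2: write(P0, v0, 168). refcount(pp0)=2>1 -> COPY to pp3. 4 ppages; refcounts: pp0:1 pp1:2 pp2:2 pp3:1
Op 3: write(P1, v2, 117). refcount(pp2)=2>1 -> COPY to pp4. 5 ppages; refcounts: pp0:1 pp1:2 pp2:1 pp3:1 pp4:1
Op 4: fork(P0) -> P2. 5 ppages; refcounts: pp0:1 pp1:3 pp2:2 pp3:2 pp4:1
Op 5: write(P2, v0, 180). refcount(pp3)=2>1 -> COPY to pp5. 6 ppages; refcounts: pp0:1 pp1:3 pp2:2 pp3:1 pp4:1 pp5:1
P0: v1 -> pp1 = 33
P1: v1 -> pp1 = 33
P2: v1 -> pp1 = 33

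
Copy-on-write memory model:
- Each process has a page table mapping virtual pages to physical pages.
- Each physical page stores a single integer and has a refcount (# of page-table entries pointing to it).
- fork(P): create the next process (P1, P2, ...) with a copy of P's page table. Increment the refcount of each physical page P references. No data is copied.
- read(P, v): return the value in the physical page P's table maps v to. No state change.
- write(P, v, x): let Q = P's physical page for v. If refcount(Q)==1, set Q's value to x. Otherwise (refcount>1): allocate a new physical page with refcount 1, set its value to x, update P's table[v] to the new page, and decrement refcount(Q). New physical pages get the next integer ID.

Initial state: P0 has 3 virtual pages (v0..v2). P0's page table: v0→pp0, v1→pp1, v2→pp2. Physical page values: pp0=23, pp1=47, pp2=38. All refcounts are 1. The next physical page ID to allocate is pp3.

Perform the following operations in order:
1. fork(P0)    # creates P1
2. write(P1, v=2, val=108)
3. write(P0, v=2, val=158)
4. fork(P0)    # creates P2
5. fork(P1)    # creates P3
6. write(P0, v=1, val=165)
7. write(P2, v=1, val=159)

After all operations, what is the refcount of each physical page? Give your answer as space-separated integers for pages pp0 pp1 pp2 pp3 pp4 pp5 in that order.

Op 1: fork(P0) -> P1. 3 ppages; refcounts: pp0:2 pp1:2 pp2:2
Op 2: write(P1, v2, 108). refcount(pp2)=2>1 -> COPY to pp3. 4 ppages; refcounts: pp0:2 pp1:2 pp2:1 pp3:1
Op 3: write(P0, v2, 158). refcount(pp2)=1 -> write in place. 4 ppages; refcounts: pp0:2 pp1:2 pp2:1 pp3:1
Op 4: fork(P0) -> P2. 4 ppages; refcounts: pp0:3 pp1:3 pp2:2 pp3:1
Op 5: fork(P1) -> P3. 4 ppages; refcounts: pp0:4 pp1:4 pp2:2 pp3:2
Op 6: write(P0, v1, 165). refcount(pp1)=4>1 -> COPY to pp4. 5 ppages; refcounts: pp0:4 pp1:3 pp2:2 pp3:2 pp4:1
Op 7: write(P2, v1, 159). refcount(pp1)=3>1 -> COPY to pp5. 6 ppages; refcounts: pp0:4 pp1:2 pp2:2 pp3:2 pp4:1 pp5:1

Answer: 4 2 2 2 1 1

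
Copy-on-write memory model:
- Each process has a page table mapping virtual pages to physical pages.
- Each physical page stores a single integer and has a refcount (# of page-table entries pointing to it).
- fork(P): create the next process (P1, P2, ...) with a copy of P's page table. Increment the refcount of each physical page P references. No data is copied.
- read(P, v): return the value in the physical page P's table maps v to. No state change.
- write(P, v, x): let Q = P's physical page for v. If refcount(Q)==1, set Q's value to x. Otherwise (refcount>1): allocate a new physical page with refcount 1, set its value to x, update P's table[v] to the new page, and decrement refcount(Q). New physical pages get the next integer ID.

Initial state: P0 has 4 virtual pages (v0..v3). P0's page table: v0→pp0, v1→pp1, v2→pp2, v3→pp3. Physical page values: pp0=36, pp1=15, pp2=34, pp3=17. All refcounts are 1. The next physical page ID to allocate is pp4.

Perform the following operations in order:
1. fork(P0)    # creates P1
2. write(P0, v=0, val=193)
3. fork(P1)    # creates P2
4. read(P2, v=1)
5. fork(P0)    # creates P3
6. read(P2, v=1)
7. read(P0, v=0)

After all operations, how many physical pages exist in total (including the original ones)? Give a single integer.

Answer: 5

Derivation:
Op 1: fork(P0) -> P1. 4 ppages; refcounts: pp0:2 pp1:2 pp2:2 pp3:2
Op 2: write(P0, v0, 193). refcount(pp0)=2>1 -> COPY to pp4. 5 ppages; refcounts: pp0:1 pp1:2 pp2:2 pp3:2 pp4:1
Op 3: fork(P1) -> P2. 5 ppages; refcounts: pp0:2 pp1:3 pp2:3 pp3:3 pp4:1
Op 4: read(P2, v1) -> 15. No state change.
Op 5: fork(P0) -> P3. 5 ppages; refcounts: pp0:2 pp1:4 pp2:4 pp3:4 pp4:2
Op 6: read(P2, v1) -> 15. No state change.
Op 7: read(P0, v0) -> 193. No state change.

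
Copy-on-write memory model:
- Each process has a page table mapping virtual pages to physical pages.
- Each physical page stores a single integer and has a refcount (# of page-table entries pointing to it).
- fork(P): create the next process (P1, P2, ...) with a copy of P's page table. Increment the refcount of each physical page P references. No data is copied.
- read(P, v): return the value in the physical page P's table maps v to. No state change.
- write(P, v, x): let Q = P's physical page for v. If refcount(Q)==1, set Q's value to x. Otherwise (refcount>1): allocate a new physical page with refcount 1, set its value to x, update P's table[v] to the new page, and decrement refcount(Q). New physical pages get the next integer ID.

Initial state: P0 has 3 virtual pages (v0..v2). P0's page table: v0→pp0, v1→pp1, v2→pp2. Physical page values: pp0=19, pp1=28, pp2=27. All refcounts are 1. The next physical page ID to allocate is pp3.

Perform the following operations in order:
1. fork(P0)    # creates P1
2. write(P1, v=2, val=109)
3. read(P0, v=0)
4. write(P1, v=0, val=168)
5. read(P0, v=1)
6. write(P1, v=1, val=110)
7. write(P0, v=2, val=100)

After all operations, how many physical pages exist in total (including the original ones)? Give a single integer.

Op 1: fork(P0) -> P1. 3 ppages; refcounts: pp0:2 pp1:2 pp2:2
Op 2: write(P1, v2, 109). refcount(pp2)=2>1 -> COPY to pp3. 4 ppages; refcounts: pp0:2 pp1:2 pp2:1 pp3:1
Op 3: read(P0, v0) -> 19. No state change.
Op 4: write(P1, v0, 168). refcount(pp0)=2>1 -> COPY to pp4. 5 ppages; refcounts: pp0:1 pp1:2 pp2:1 pp3:1 pp4:1
Op 5: read(P0, v1) -> 28. No state change.
Op 6: write(P1, v1, 110). refcount(pp1)=2>1 -> COPY to pp5. 6 ppages; refcounts: pp0:1 pp1:1 pp2:1 pp3:1 pp4:1 pp5:1
Op 7: write(P0, v2, 100). refcount(pp2)=1 -> write in place. 6 ppages; refcounts: pp0:1 pp1:1 pp2:1 pp3:1 pp4:1 pp5:1

Answer: 6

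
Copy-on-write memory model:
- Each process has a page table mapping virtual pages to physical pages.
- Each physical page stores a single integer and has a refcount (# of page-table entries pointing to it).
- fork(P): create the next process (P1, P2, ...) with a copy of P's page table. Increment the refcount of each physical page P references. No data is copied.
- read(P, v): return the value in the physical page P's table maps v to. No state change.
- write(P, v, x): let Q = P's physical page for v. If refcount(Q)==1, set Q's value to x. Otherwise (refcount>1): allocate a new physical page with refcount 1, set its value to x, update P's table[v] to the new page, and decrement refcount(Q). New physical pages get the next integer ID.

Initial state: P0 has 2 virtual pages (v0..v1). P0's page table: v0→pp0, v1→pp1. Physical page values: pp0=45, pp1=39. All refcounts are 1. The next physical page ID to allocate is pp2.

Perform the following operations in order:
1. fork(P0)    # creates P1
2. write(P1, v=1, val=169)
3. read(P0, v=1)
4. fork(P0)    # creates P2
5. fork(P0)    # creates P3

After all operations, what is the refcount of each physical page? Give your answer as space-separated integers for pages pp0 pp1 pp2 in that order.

Op 1: fork(P0) -> P1. 2 ppages; refcounts: pp0:2 pp1:2
Op 2: write(P1, v1, 169). refcount(pp1)=2>1 -> COPY to pp2. 3 ppages; refcounts: pp0:2 pp1:1 pp2:1
Op 3: read(P0, v1) -> 39. No state change.
Op 4: fork(P0) -> P2. 3 ppages; refcounts: pp0:3 pp1:2 pp2:1
Op 5: fork(P0) -> P3. 3 ppages; refcounts: pp0:4 pp1:3 pp2:1

Answer: 4 3 1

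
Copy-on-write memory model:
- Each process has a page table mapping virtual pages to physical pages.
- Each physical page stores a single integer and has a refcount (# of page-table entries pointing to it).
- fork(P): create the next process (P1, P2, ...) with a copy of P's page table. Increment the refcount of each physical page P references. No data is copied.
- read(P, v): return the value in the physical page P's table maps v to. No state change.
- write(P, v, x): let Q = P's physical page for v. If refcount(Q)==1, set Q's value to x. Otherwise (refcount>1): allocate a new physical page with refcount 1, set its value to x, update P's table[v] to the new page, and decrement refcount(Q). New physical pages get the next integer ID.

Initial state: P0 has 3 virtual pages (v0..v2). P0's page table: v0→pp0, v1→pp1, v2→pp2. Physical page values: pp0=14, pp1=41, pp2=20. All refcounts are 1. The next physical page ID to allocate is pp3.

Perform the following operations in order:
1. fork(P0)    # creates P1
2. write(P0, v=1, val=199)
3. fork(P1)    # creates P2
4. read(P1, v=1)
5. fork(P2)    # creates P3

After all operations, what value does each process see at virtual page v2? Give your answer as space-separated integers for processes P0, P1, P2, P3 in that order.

Op 1: fork(P0) -> P1. 3 ppages; refcounts: pp0:2 pp1:2 pp2:2
Op 2: write(P0, v1, 199). refcount(pp1)=2>1 -> COPY to pp3. 4 ppages; refcounts: pp0:2 pp1:1 pp2:2 pp3:1
Op 3: fork(P1) -> P2. 4 ppages; refcounts: pp0:3 pp1:2 pp2:3 pp3:1
Op 4: read(P1, v1) -> 41. No state change.
Op 5: fork(P2) -> P3. 4 ppages; refcounts: pp0:4 pp1:3 pp2:4 pp3:1
P0: v2 -> pp2 = 20
P1: v2 -> pp2 = 20
P2: v2 -> pp2 = 20
P3: v2 -> pp2 = 20

Answer: 20 20 20 20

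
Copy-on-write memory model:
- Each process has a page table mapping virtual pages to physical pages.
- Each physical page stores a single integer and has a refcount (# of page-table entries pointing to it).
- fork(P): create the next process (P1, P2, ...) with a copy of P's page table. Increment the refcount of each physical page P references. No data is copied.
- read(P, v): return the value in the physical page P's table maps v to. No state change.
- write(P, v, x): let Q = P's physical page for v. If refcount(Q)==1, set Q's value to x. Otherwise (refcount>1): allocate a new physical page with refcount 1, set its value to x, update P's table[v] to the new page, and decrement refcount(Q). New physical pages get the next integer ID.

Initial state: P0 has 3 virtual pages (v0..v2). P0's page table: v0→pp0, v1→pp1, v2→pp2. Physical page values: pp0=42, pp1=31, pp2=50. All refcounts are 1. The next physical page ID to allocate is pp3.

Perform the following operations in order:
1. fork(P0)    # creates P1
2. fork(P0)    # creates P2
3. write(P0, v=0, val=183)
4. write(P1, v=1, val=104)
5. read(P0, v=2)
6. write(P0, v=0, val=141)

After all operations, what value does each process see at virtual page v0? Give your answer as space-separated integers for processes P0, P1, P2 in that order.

Answer: 141 42 42

Derivation:
Op 1: fork(P0) -> P1. 3 ppages; refcounts: pp0:2 pp1:2 pp2:2
Op 2: fork(P0) -> P2. 3 ppages; refcounts: pp0:3 pp1:3 pp2:3
Op 3: write(P0, v0, 183). refcount(pp0)=3>1 -> COPY to pp3. 4 ppages; refcounts: pp0:2 pp1:3 pp2:3 pp3:1
Op 4: write(P1, v1, 104). refcount(pp1)=3>1 -> COPY to pp4. 5 ppages; refcounts: pp0:2 pp1:2 pp2:3 pp3:1 pp4:1
Op 5: read(P0, v2) -> 50. No state change.
Op 6: write(P0, v0, 141). refcount(pp3)=1 -> write in place. 5 ppages; refcounts: pp0:2 pp1:2 pp2:3 pp3:1 pp4:1
P0: v0 -> pp3 = 141
P1: v0 -> pp0 = 42
P2: v0 -> pp0 = 42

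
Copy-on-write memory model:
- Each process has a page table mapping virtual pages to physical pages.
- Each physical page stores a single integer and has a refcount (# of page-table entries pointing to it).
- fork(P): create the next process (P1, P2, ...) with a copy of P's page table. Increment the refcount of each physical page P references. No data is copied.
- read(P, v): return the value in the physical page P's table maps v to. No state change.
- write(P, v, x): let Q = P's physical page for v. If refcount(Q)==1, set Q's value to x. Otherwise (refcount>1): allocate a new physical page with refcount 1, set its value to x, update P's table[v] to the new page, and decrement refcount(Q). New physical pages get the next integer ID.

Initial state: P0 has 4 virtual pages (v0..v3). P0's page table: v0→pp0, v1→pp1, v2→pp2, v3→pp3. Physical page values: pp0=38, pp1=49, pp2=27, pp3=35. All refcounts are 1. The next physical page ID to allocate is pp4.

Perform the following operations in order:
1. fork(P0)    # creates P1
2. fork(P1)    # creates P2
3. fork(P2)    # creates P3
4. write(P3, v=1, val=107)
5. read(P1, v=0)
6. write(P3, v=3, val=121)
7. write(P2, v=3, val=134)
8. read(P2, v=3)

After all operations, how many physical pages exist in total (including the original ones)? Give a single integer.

Answer: 7

Derivation:
Op 1: fork(P0) -> P1. 4 ppages; refcounts: pp0:2 pp1:2 pp2:2 pp3:2
Op 2: fork(P1) -> P2. 4 ppages; refcounts: pp0:3 pp1:3 pp2:3 pp3:3
Op 3: fork(P2) -> P3. 4 ppages; refcounts: pp0:4 pp1:4 pp2:4 pp3:4
Op 4: write(P3, v1, 107). refcount(pp1)=4>1 -> COPY to pp4. 5 ppages; refcounts: pp0:4 pp1:3 pp2:4 pp3:4 pp4:1
Op 5: read(P1, v0) -> 38. No state change.
Op 6: write(P3, v3, 121). refcount(pp3)=4>1 -> COPY to pp5. 6 ppages; refcounts: pp0:4 pp1:3 pp2:4 pp3:3 pp4:1 pp5:1
Op 7: write(P2, v3, 134). refcount(pp3)=3>1 -> COPY to pp6. 7 ppages; refcounts: pp0:4 pp1:3 pp2:4 pp3:2 pp4:1 pp5:1 pp6:1
Op 8: read(P2, v3) -> 134. No state change.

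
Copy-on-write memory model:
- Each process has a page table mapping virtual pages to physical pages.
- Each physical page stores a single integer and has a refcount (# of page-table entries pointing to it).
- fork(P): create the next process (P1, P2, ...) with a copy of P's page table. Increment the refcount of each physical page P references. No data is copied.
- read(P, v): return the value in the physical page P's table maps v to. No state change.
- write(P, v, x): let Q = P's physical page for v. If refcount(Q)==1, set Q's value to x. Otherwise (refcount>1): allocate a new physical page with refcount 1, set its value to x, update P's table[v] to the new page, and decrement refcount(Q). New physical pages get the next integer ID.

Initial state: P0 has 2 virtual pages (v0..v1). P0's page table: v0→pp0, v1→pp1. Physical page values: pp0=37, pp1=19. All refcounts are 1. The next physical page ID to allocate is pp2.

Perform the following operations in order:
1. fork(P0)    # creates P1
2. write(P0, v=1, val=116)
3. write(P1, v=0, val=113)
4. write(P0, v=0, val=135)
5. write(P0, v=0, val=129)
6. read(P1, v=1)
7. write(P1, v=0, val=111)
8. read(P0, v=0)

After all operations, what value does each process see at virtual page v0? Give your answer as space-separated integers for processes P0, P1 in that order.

Op 1: fork(P0) -> P1. 2 ppages; refcounts: pp0:2 pp1:2
Op 2: write(P0, v1, 116). refcount(pp1)=2>1 -> COPY to pp2. 3 ppages; refcounts: pp0:2 pp1:1 pp2:1
Op 3: write(P1, v0, 113). refcount(pp0)=2>1 -> COPY to pp3. 4 ppages; refcounts: pp0:1 pp1:1 pp2:1 pp3:1
Op 4: write(P0, v0, 135). refcount(pp0)=1 -> write in place. 4 ppages; refcounts: pp0:1 pp1:1 pp2:1 pp3:1
Op 5: write(P0, v0, 129). refcount(pp0)=1 -> write in place. 4 ppages; refcounts: pp0:1 pp1:1 pp2:1 pp3:1
Op 6: read(P1, v1) -> 19. No state change.
Op 7: write(P1, v0, 111). refcount(pp3)=1 -> write in place. 4 ppages; refcounts: pp0:1 pp1:1 pp2:1 pp3:1
Op 8: read(P0, v0) -> 129. No state change.
P0: v0 -> pp0 = 129
P1: v0 -> pp3 = 111

Answer: 129 111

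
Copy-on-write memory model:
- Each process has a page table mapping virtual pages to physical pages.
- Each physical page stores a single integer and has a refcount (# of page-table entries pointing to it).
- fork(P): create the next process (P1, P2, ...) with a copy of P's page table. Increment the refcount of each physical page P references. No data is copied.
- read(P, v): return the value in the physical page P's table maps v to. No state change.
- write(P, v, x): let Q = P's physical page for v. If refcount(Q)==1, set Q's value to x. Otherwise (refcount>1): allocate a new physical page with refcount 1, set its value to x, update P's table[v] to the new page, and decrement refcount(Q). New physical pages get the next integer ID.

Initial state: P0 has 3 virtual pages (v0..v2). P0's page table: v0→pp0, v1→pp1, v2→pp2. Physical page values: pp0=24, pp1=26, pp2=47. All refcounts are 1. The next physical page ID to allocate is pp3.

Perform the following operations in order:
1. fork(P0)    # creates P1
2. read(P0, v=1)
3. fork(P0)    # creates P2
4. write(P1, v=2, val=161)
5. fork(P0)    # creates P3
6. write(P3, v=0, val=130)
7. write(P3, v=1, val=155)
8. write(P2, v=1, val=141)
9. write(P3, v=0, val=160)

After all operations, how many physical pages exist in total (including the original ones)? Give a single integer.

Answer: 7

Derivation:
Op 1: fork(P0) -> P1. 3 ppages; refcounts: pp0:2 pp1:2 pp2:2
Op 2: read(P0, v1) -> 26. No state change.
Op 3: fork(P0) -> P2. 3 ppages; refcounts: pp0:3 pp1:3 pp2:3
Op 4: write(P1, v2, 161). refcount(pp2)=3>1 -> COPY to pp3. 4 ppages; refcounts: pp0:3 pp1:3 pp2:2 pp3:1
Op 5: fork(P0) -> P3. 4 ppages; refcounts: pp0:4 pp1:4 pp2:3 pp3:1
Op 6: write(P3, v0, 130). refcount(pp0)=4>1 -> COPY to pp4. 5 ppages; refcounts: pp0:3 pp1:4 pp2:3 pp3:1 pp4:1
Op 7: write(P3, v1, 155). refcount(pp1)=4>1 -> COPY to pp5. 6 ppages; refcounts: pp0:3 pp1:3 pp2:3 pp3:1 pp4:1 pp5:1
Op 8: write(P2, v1, 141). refcount(pp1)=3>1 -> COPY to pp6. 7 ppages; refcounts: pp0:3 pp1:2 pp2:3 pp3:1 pp4:1 pp5:1 pp6:1
Op 9: write(P3, v0, 160). refcount(pp4)=1 -> write in place. 7 ppages; refcounts: pp0:3 pp1:2 pp2:3 pp3:1 pp4:1 pp5:1 pp6:1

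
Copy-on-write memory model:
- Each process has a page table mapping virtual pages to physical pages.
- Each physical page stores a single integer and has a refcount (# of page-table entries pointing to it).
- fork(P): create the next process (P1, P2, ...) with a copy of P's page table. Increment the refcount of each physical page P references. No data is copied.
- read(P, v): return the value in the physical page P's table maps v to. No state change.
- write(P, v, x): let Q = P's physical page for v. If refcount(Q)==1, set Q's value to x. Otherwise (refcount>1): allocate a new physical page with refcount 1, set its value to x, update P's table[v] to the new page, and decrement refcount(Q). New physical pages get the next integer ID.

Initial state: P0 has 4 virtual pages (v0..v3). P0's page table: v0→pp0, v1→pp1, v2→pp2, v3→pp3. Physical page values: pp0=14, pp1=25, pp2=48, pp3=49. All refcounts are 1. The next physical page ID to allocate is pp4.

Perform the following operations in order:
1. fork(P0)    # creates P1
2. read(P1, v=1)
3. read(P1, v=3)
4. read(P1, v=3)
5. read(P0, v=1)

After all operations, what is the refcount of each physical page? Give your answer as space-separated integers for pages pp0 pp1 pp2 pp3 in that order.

Op 1: fork(P0) -> P1. 4 ppages; refcounts: pp0:2 pp1:2 pp2:2 pp3:2
Op 2: read(P1, v1) -> 25. No state change.
Op 3: read(P1, v3) -> 49. No state change.
Op 4: read(P1, v3) -> 49. No state change.
Op 5: read(P0, v1) -> 25. No state change.

Answer: 2 2 2 2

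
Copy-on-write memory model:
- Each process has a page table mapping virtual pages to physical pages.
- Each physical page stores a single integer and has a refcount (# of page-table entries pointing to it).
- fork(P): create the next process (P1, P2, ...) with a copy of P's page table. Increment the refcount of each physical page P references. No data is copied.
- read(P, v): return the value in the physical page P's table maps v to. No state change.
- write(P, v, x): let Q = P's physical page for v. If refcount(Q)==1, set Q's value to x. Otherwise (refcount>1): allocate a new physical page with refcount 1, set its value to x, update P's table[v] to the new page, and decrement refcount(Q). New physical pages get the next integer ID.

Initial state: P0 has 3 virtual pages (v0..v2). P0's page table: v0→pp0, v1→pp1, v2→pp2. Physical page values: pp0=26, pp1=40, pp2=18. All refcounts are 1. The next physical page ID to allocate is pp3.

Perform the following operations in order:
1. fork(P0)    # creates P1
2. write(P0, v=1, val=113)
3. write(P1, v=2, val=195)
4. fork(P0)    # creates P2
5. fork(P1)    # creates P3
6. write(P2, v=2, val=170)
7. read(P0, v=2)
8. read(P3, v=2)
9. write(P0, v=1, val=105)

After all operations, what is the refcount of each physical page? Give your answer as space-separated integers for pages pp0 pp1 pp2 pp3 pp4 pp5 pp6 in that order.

Op 1: fork(P0) -> P1. 3 ppages; refcounts: pp0:2 pp1:2 pp2:2
Op 2: write(P0, v1, 113). refcount(pp1)=2>1 -> COPY to pp3. 4 ppages; refcounts: pp0:2 pp1:1 pp2:2 pp3:1
Op 3: write(P1, v2, 195). refcount(pp2)=2>1 -> COPY to pp4. 5 ppages; refcounts: pp0:2 pp1:1 pp2:1 pp3:1 pp4:1
Op 4: fork(P0) -> P2. 5 ppages; refcounts: pp0:3 pp1:1 pp2:2 pp3:2 pp4:1
Op 5: fork(P1) -> P3. 5 ppages; refcounts: pp0:4 pp1:2 pp2:2 pp3:2 pp4:2
Op 6: write(P2, v2, 170). refcount(pp2)=2>1 -> COPY to pp5. 6 ppages; refcounts: pp0:4 pp1:2 pp2:1 pp3:2 pp4:2 pp5:1
Op 7: read(P0, v2) -> 18. No state change.
Op 8: read(P3, v2) -> 195. No state change.
Op 9: write(P0, v1, 105). refcount(pp3)=2>1 -> COPY to pp6. 7 ppages; refcounts: pp0:4 pp1:2 pp2:1 pp3:1 pp4:2 pp5:1 pp6:1

Answer: 4 2 1 1 2 1 1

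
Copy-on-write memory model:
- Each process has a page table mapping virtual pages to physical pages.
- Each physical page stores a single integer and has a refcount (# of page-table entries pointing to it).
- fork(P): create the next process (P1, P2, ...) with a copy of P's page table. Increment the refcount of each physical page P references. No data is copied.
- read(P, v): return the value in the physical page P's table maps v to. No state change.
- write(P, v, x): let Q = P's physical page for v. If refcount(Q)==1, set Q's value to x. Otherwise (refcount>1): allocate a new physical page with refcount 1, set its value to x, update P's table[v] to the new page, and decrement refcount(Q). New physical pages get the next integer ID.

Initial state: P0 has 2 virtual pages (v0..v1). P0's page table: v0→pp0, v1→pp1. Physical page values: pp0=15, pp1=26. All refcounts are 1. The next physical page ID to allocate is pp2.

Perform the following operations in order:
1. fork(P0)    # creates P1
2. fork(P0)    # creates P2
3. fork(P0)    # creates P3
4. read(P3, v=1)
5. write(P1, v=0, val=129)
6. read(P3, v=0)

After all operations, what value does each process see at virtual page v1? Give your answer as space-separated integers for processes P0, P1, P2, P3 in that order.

Op 1: fork(P0) -> P1. 2 ppages; refcounts: pp0:2 pp1:2
Op 2: fork(P0) -> P2. 2 ppages; refcounts: pp0:3 pp1:3
Op 3: fork(P0) -> P3. 2 ppages; refcounts: pp0:4 pp1:4
Op 4: read(P3, v1) -> 26. No state change.
Op 5: write(P1, v0, 129). refcount(pp0)=4>1 -> COPY to pp2. 3 ppages; refcounts: pp0:3 pp1:4 pp2:1
Op 6: read(P3, v0) -> 15. No state change.
P0: v1 -> pp1 = 26
P1: v1 -> pp1 = 26
P2: v1 -> pp1 = 26
P3: v1 -> pp1 = 26

Answer: 26 26 26 26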